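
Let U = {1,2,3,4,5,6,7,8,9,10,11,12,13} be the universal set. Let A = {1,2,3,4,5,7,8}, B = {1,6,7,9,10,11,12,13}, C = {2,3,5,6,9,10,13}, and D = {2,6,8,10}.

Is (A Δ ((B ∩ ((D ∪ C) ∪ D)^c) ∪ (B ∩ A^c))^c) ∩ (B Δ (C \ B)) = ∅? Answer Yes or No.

No

D ∪ C = {2,3,5,6,8,9,10,13}
(D ∪ C) ∪ D = {2,3,5,6,8,9,10,13}
((D ∪ C) ∪ D)^c = {1,4,7,11,12}
B ∩ ((D ∪ C) ∪ D)^c = {1,7,11,12}
A^c = {6,9,10,11,12,13}
B ∩ A^c = {6,9,10,11,12,13}
(B ∩ ((D ∪ C) ∪ D)^c) ∪ (B ∩ A^c) = {1,6,7,9,10,11,12,13}
((B ∩ ((D ∪ C) ∪ D)^c) ∪ (B ∩ A^c))^c = {2,3,4,5,8}
A Δ ((B ∩ ((D ∪ C) ∪ D)^c) ∪ (B ∩ A^c))^c = {1,7}
C \ B = {2,3,5}
B Δ (C \ B) = {1,2,3,5,6,7,9,10,11,12,13}
1 lies in both, so they are not disjoint.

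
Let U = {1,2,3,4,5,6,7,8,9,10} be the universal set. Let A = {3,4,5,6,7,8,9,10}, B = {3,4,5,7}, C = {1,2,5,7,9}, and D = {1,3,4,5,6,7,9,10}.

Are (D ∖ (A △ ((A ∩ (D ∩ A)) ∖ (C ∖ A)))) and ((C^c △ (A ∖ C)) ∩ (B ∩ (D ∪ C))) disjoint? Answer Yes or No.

D ∩ A = {3,4,5,6,7,9,10}
A ∩ (D ∩ A) = {3,4,5,6,7,9,10}
C ∖ A = {1,2}
(A ∩ (D ∩ A)) ∖ (C ∖ A) = {3,4,5,6,7,9,10}
A △ ((A ∩ (D ∩ A)) ∖ (C ∖ A)) = {8}
D ∖ (A △ ((A ∩ (D ∩ A)) ∖ (C ∖ A))) = {1,3,4,5,6,7,9,10}
C^c = {3,4,6,8,10}
A ∖ C = {3,4,6,8,10}
C^c △ (A ∖ C) = {}
D ∪ C = {1,2,3,4,5,6,7,9,10}
B ∩ (D ∪ C) = {3,4,5,7}
(C^c △ (A ∖ C)) ∩ (B ∩ (D ∪ C)) = {}
{1,3,4,5,6,7,9,10} and {} share no elements.

Yes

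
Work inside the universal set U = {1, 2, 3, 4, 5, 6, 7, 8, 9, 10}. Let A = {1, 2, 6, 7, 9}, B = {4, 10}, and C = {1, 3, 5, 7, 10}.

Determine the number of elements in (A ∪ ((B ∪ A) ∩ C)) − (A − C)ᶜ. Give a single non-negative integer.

3

B ∪ A = {1, 2, 4, 6, 7, 9, 10}
(B ∪ A) ∩ C = {1, 7, 10}
A ∪ ((B ∪ A) ∩ C) = {1, 2, 6, 7, 9, 10}
A − C = {2, 6, 9}
(A − C)ᶜ = {1, 3, 4, 5, 7, 8, 10}
(A ∪ ((B ∪ A) ∩ C)) − (A − C)ᶜ = {2, 6, 9}
|(A ∪ ((B ∪ A) ∩ C)) − (A − C)ᶜ| = 3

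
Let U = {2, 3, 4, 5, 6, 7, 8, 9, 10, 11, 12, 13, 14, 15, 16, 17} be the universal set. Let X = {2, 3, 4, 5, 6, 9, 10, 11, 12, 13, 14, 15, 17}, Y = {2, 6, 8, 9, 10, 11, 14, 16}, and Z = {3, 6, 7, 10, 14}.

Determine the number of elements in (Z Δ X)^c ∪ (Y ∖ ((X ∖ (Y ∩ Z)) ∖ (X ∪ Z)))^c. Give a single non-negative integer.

13

Z Δ X = {2, 4, 5, 7, 9, 11, 12, 13, 15, 17}
(Z Δ X)^c = {3, 6, 8, 10, 14, 16}
Y ∩ Z = {6, 10, 14}
X ∖ (Y ∩ Z) = {2, 3, 4, 5, 9, 11, 12, 13, 15, 17}
X ∪ Z = {2, 3, 4, 5, 6, 7, 9, 10, 11, 12, 13, 14, 15, 17}
(X ∖ (Y ∩ Z)) ∖ (X ∪ Z) = {}
Y ∖ ((X ∖ (Y ∩ Z)) ∖ (X ∪ Z)) = {2, 6, 8, 9, 10, 11, 14, 16}
(Y ∖ ((X ∖ (Y ∩ Z)) ∖ (X ∪ Z)))^c = {3, 4, 5, 7, 12, 13, 15, 17}
(Z Δ X)^c ∪ (Y ∖ ((X ∖ (Y ∩ Z)) ∖ (X ∪ Z)))^c = {3, 4, 5, 6, 7, 8, 10, 12, 13, 14, 15, 16, 17}
|(Z Δ X)^c ∪ (Y ∖ ((X ∖ (Y ∩ Z)) ∖ (X ∪ Z)))^c| = 13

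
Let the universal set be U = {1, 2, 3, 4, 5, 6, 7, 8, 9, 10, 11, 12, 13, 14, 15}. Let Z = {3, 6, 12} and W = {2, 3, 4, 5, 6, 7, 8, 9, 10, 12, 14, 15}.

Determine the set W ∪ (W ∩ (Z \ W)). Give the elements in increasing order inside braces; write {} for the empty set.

{2, 3, 4, 5, 6, 7, 8, 9, 10, 12, 14, 15}

Z \ W = {}
W ∩ (Z \ W) = {}
W ∪ (W ∩ (Z \ W)) = {2, 3, 4, 5, 6, 7, 8, 9, 10, 12, 14, 15}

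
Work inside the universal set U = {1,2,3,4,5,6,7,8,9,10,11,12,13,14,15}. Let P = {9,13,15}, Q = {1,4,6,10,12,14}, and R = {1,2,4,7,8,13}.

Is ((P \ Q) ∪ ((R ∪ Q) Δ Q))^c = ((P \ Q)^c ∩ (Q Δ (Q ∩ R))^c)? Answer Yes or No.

No

P \ Q = {9,13,15}
R ∪ Q = {1,2,4,6,7,8,10,12,13,14}
(R ∪ Q) Δ Q = {2,7,8,13}
(P \ Q) ∪ ((R ∪ Q) Δ Q) = {2,7,8,9,13,15}
((P \ Q) ∪ ((R ∪ Q) Δ Q))^c = {1,3,4,5,6,10,11,12,14}
(P \ Q)^c = {1,2,3,4,5,6,7,8,10,11,12,14}
Q ∩ R = {1,4}
Q Δ (Q ∩ R) = {6,10,12,14}
(Q Δ (Q ∩ R))^c = {1,2,3,4,5,7,8,9,11,13,15}
(P \ Q)^c ∩ (Q Δ (Q ∩ R))^c = {1,2,3,4,5,7,8,11}
2 ∈ (P \ Q)^c ∩ (Q Δ (Q ∩ R))^c but 2 ∉ ((P \ Q) ∪ ((R ∪ Q) Δ Q))^c, so they differ.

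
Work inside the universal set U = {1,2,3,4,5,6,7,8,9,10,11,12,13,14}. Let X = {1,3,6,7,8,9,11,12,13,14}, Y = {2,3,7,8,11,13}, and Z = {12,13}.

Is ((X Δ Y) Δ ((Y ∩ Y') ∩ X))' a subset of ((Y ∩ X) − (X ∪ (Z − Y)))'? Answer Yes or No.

Yes

X Δ Y = {1,2,6,9,12,14}
Y' = {1,4,5,6,9,10,12,14}
Y ∩ Y' = {}
(Y ∩ Y') ∩ X = {}
(X Δ Y) Δ ((Y ∩ Y') ∩ X) = {1,2,6,9,12,14}
((X Δ Y) Δ ((Y ∩ Y') ∩ X))' = {3,4,5,7,8,10,11,13}
Y ∩ X = {3,7,8,11,13}
Z − Y = {12}
X ∪ (Z − Y) = {1,3,6,7,8,9,11,12,13,14}
(Y ∩ X) − (X ∪ (Z − Y)) = {}
((Y ∩ X) − (X ∪ (Z − Y)))' = {1,2,3,4,5,6,7,8,9,10,11,12,13,14}
Every element of {3,4,5,7,8,10,11,13} is in {1,2,3,4,5,6,7,8,9,10,11,12,13,14}, so ((X Δ Y) Δ ((Y ∩ Y') ∩ X))' ⊆ ((Y ∩ X) − (X ∪ (Z − Y)))'.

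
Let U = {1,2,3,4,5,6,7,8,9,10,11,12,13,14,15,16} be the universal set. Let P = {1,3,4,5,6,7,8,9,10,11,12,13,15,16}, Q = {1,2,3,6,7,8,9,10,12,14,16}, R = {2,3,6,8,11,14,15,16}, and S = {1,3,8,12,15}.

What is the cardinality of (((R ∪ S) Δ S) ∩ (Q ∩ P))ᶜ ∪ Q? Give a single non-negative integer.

R ∪ S = {1,2,3,6,8,11,12,14,15,16}
(R ∪ S) Δ S = {2,6,11,14,16}
Q ∩ P = {1,3,6,7,8,9,10,12,16}
((R ∪ S) Δ S) ∩ (Q ∩ P) = {6,16}
(((R ∪ S) Δ S) ∩ (Q ∩ P))ᶜ = {1,2,3,4,5,7,8,9,10,11,12,13,14,15}
(((R ∪ S) Δ S) ∩ (Q ∩ P))ᶜ ∪ Q = {1,2,3,4,5,6,7,8,9,10,11,12,13,14,15,16}
|(((R ∪ S) Δ S) ∩ (Q ∩ P))ᶜ ∪ Q| = 16

16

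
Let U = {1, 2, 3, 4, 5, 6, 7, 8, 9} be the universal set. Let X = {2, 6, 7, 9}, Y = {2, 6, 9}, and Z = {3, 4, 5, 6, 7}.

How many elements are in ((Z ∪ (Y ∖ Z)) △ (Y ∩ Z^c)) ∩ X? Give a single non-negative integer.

2

Y ∖ Z = {2, 9}
Z ∪ (Y ∖ Z) = {2, 3, 4, 5, 6, 7, 9}
Z^c = {1, 2, 8, 9}
Y ∩ Z^c = {2, 9}
(Z ∪ (Y ∖ Z)) △ (Y ∩ Z^c) = {3, 4, 5, 6, 7}
((Z ∪ (Y ∖ Z)) △ (Y ∩ Z^c)) ∩ X = {6, 7}
|((Z ∪ (Y ∖ Z)) △ (Y ∩ Z^c)) ∩ X| = 2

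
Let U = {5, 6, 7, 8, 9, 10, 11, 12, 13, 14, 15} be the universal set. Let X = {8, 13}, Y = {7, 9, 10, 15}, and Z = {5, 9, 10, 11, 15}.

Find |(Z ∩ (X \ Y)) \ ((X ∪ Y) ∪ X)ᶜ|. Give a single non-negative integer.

X \ Y = {8, 13}
Z ∩ (X \ Y) = {}
X ∪ Y = {7, 8, 9, 10, 13, 15}
(X ∪ Y) ∪ X = {7, 8, 9, 10, 13, 15}
((X ∪ Y) ∪ X)ᶜ = {5, 6, 11, 12, 14}
(Z ∩ (X \ Y)) \ ((X ∪ Y) ∪ X)ᶜ = {}
|(Z ∩ (X \ Y)) \ ((X ∪ Y) ∪ X)ᶜ| = 0

0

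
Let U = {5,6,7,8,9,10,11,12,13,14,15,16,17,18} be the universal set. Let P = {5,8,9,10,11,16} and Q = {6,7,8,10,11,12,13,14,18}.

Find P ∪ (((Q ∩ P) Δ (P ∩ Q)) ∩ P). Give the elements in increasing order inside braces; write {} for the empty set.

Q ∩ P = {8,10,11}
P ∩ Q = {8,10,11}
(Q ∩ P) Δ (P ∩ Q) = {}
((Q ∩ P) Δ (P ∩ Q)) ∩ P = {}
P ∪ (((Q ∩ P) Δ (P ∩ Q)) ∩ P) = {5,8,9,10,11,16}

{5,8,9,10,11,16}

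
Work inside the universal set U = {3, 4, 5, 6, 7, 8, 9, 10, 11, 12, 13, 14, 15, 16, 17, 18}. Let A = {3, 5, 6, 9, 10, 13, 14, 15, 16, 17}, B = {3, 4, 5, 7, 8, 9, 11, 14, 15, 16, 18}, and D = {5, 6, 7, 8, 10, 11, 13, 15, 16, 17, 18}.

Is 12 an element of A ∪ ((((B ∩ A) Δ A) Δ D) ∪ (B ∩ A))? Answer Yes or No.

12 ∉ B and 12 ∉ A, so 12 ∉ B ∩ A
12 ∉ (B ∩ A) and 12 ∉ A, so 12 ∉ (B ∩ A) Δ A
12 ∉ ((B ∩ A) Δ A) and 12 ∉ D, so 12 ∉ ((B ∩ A) Δ A) Δ D
12 ∉ B and 12 ∉ A, so 12 ∉ B ∩ A
12 ∉ (((B ∩ A) Δ A) Δ D) and 12 ∉ (B ∩ A), so 12 ∉ (((B ∩ A) Δ A) Δ D) ∪ (B ∩ A)
12 ∉ A and 12 ∉ ((((B ∩ A) Δ A) Δ D) ∪ (B ∩ A)), so 12 ∉ A ∪ ((((B ∩ A) Δ A) Δ D) ∪ (B ∩ A))

No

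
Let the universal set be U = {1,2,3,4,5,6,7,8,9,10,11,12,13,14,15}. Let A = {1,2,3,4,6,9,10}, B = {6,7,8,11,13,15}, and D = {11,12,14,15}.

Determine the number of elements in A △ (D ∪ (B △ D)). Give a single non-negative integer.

13

B △ D = {6,7,8,12,13,14}
D ∪ (B △ D) = {6,7,8,11,12,13,14,15}
A △ (D ∪ (B △ D)) = {1,2,3,4,7,8,9,10,11,12,13,14,15}
|A △ (D ∪ (B △ D))| = 13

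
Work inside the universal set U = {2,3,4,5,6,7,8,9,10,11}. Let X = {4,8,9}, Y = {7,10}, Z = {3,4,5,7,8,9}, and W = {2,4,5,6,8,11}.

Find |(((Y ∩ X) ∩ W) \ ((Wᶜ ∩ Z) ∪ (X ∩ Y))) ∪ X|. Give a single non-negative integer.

Y ∩ X = {}
(Y ∩ X) ∩ W = {}
Wᶜ = {3,7,9,10}
Wᶜ ∩ Z = {3,7,9}
X ∩ Y = {}
(Wᶜ ∩ Z) ∪ (X ∩ Y) = {3,7,9}
((Y ∩ X) ∩ W) \ ((Wᶜ ∩ Z) ∪ (X ∩ Y)) = {}
(((Y ∩ X) ∩ W) \ ((Wᶜ ∩ Z) ∪ (X ∩ Y))) ∪ X = {4,8,9}
|(((Y ∩ X) ∩ W) \ ((Wᶜ ∩ Z) ∪ (X ∩ Y))) ∪ X| = 3

3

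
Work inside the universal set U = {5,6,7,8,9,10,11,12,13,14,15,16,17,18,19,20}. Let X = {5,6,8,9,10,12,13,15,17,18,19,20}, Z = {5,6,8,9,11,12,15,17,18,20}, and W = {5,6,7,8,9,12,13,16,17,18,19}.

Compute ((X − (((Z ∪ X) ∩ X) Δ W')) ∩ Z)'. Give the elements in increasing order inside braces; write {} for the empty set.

Z ∪ X = {5,6,8,9,10,11,12,13,15,17,18,19,20}
(Z ∪ X) ∩ X = {5,6,8,9,10,12,13,15,17,18,19,20}
W' = {10,11,14,15,20}
((Z ∪ X) ∩ X) Δ W' = {5,6,8,9,11,12,13,14,17,18,19}
X − (((Z ∪ X) ∩ X) Δ W') = {10,15,20}
(X − (((Z ∪ X) ∩ X) Δ W')) ∩ Z = {15,20}
((X − (((Z ∪ X) ∩ X) Δ W')) ∩ Z)' = {5,6,7,8,9,10,11,12,13,14,16,17,18,19}

{5,6,7,8,9,10,11,12,13,14,16,17,18,19}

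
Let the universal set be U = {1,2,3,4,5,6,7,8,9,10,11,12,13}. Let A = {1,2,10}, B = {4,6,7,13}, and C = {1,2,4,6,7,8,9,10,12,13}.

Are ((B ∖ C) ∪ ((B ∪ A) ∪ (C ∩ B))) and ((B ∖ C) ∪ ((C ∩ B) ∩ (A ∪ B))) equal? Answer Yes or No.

B ∖ C = {}
B ∪ A = {1,2,4,6,7,10,13}
C ∩ B = {4,6,7,13}
(B ∪ A) ∪ (C ∩ B) = {1,2,4,6,7,10,13}
(B ∖ C) ∪ ((B ∪ A) ∪ (C ∩ B)) = {1,2,4,6,7,10,13}
A ∪ B = {1,2,4,6,7,10,13}
(C ∩ B) ∩ (A ∪ B) = {4,6,7,13}
(B ∖ C) ∪ ((C ∩ B) ∩ (A ∪ B)) = {4,6,7,13}
1 ∈ (B ∖ C) ∪ ((B ∪ A) ∪ (C ∩ B)) but 1 ∉ (B ∖ C) ∪ ((C ∩ B) ∩ (A ∪ B)), so they differ.

No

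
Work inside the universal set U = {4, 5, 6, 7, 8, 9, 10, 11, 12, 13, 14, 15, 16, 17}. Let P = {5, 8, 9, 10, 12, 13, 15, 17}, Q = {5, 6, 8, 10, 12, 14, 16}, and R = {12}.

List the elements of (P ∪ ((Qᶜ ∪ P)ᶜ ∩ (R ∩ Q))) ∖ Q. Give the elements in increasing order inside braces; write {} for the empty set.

Qᶜ = {4, 7, 9, 11, 13, 15, 17}
Qᶜ ∪ P = {4, 5, 7, 8, 9, 10, 11, 12, 13, 15, 17}
(Qᶜ ∪ P)ᶜ = {6, 14, 16}
R ∩ Q = {12}
(Qᶜ ∪ P)ᶜ ∩ (R ∩ Q) = {}
P ∪ ((Qᶜ ∪ P)ᶜ ∩ (R ∩ Q)) = {5, 8, 9, 10, 12, 13, 15, 17}
(P ∪ ((Qᶜ ∪ P)ᶜ ∩ (R ∩ Q))) ∖ Q = {9, 13, 15, 17}

{9, 13, 15, 17}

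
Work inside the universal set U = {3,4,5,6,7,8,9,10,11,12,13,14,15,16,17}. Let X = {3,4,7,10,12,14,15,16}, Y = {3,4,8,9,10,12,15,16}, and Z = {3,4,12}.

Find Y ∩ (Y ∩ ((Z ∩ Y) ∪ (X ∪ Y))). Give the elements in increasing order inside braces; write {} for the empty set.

Z ∩ Y = {3,4,12}
X ∪ Y = {3,4,7,8,9,10,12,14,15,16}
(Z ∩ Y) ∪ (X ∪ Y) = {3,4,7,8,9,10,12,14,15,16}
Y ∩ ((Z ∩ Y) ∪ (X ∪ Y)) = {3,4,8,9,10,12,15,16}
Y ∩ (Y ∩ ((Z ∩ Y) ∪ (X ∪ Y))) = {3,4,8,9,10,12,15,16}

{3,4,8,9,10,12,15,16}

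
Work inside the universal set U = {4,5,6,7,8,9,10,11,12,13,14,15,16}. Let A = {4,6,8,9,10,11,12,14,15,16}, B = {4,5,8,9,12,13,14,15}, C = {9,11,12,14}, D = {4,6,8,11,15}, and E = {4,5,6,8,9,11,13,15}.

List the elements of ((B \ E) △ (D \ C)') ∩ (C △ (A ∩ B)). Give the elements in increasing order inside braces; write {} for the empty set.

{11}

B \ E = {12,14}
D \ C = {4,6,8,15}
(D \ C)' = {5,7,9,10,11,12,13,14,16}
(B \ E) △ (D \ C)' = {5,7,9,10,11,13,16}
A ∩ B = {4,8,9,12,14,15}
C △ (A ∩ B) = {4,8,11,15}
((B \ E) △ (D \ C)') ∩ (C △ (A ∩ B)) = {11}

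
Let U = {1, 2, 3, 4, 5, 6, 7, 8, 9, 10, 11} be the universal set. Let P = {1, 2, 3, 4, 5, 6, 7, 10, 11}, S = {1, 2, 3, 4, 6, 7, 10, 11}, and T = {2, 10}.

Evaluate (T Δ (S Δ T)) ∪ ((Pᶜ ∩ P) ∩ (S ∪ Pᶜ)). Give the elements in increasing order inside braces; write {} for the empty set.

{1, 2, 3, 4, 6, 7, 10, 11}

S Δ T = {1, 3, 4, 6, 7, 11}
T Δ (S Δ T) = {1, 2, 3, 4, 6, 7, 10, 11}
Pᶜ = {8, 9}
Pᶜ ∩ P = {}
S ∪ Pᶜ = {1, 2, 3, 4, 6, 7, 8, 9, 10, 11}
(Pᶜ ∩ P) ∩ (S ∪ Pᶜ) = {}
(T Δ (S Δ T)) ∪ ((Pᶜ ∩ P) ∩ (S ∪ Pᶜ)) = {1, 2, 3, 4, 6, 7, 10, 11}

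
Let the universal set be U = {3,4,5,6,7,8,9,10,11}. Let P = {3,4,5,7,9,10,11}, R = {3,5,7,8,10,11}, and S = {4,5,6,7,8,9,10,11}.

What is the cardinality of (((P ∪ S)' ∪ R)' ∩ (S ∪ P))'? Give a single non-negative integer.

6

P ∪ S = {3,4,5,6,7,8,9,10,11}
(P ∪ S)' = {}
(P ∪ S)' ∪ R = {3,5,7,8,10,11}
((P ∪ S)' ∪ R)' = {4,6,9}
S ∪ P = {3,4,5,6,7,8,9,10,11}
((P ∪ S)' ∪ R)' ∩ (S ∪ P) = {4,6,9}
(((P ∪ S)' ∪ R)' ∩ (S ∪ P))' = {3,5,7,8,10,11}
|(((P ∪ S)' ∪ R)' ∩ (S ∪ P))'| = 6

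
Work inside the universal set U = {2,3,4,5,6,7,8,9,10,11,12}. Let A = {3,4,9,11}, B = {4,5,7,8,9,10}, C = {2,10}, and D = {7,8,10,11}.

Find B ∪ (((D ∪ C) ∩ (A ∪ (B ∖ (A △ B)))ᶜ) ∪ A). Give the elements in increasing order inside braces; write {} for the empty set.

{2,3,4,5,7,8,9,10,11}

D ∪ C = {2,7,8,10,11}
A △ B = {3,5,7,8,10,11}
B ∖ (A △ B) = {4,9}
A ∪ (B ∖ (A △ B)) = {3,4,9,11}
(A ∪ (B ∖ (A △ B)))ᶜ = {2,5,6,7,8,10,12}
(D ∪ C) ∩ (A ∪ (B ∖ (A △ B)))ᶜ = {2,7,8,10}
((D ∪ C) ∩ (A ∪ (B ∖ (A △ B)))ᶜ) ∪ A = {2,3,4,7,8,9,10,11}
B ∪ (((D ∪ C) ∩ (A ∪ (B ∖ (A △ B)))ᶜ) ∪ A) = {2,3,4,5,7,8,9,10,11}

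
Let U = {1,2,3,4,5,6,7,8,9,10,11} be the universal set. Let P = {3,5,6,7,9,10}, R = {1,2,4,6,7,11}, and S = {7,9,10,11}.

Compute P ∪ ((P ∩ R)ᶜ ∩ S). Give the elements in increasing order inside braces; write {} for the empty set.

{3,5,6,7,9,10,11}

P ∩ R = {6,7}
(P ∩ R)ᶜ = {1,2,3,4,5,8,9,10,11}
(P ∩ R)ᶜ ∩ S = {9,10,11}
P ∪ ((P ∩ R)ᶜ ∩ S) = {3,5,6,7,9,10,11}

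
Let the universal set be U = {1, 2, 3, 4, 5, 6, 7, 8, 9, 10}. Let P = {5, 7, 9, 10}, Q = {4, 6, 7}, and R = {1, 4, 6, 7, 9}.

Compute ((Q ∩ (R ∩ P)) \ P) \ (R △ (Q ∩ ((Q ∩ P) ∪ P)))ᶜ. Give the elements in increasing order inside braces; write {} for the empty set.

R ∩ P = {7, 9}
Q ∩ (R ∩ P) = {7}
(Q ∩ (R ∩ P)) \ P = {}
Q ∩ P = {7}
(Q ∩ P) ∪ P = {5, 7, 9, 10}
Q ∩ ((Q ∩ P) ∪ P) = {7}
R △ (Q ∩ ((Q ∩ P) ∪ P)) = {1, 4, 6, 9}
(R △ (Q ∩ ((Q ∩ P) ∪ P)))ᶜ = {2, 3, 5, 7, 8, 10}
((Q ∩ (R ∩ P)) \ P) \ (R △ (Q ∩ ((Q ∩ P) ∪ P)))ᶜ = {}

{}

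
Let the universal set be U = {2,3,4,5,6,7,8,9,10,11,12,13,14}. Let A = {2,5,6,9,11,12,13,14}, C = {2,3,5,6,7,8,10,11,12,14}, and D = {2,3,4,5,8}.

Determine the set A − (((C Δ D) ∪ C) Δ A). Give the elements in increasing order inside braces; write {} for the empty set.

C Δ D = {4,6,7,10,11,12,14}
(C Δ D) ∪ C = {2,3,4,5,6,7,8,10,11,12,14}
((C Δ D) ∪ C) Δ A = {3,4,7,8,9,10,13}
A − (((C Δ D) ∪ C) Δ A) = {2,5,6,11,12,14}

{2,5,6,11,12,14}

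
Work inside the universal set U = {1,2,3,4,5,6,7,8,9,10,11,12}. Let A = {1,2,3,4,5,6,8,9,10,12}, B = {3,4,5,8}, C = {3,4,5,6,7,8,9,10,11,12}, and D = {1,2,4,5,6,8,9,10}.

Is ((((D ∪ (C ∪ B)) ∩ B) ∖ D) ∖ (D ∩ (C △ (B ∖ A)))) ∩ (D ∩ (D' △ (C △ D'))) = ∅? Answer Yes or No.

C ∪ B = {3,4,5,6,7,8,9,10,11,12}
D ∪ (C ∪ B) = {1,2,3,4,5,6,7,8,9,10,11,12}
(D ∪ (C ∪ B)) ∩ B = {3,4,5,8}
((D ∪ (C ∪ B)) ∩ B) ∖ D = {3}
B ∖ A = {}
C △ (B ∖ A) = {3,4,5,6,7,8,9,10,11,12}
D ∩ (C △ (B ∖ A)) = {4,5,6,8,9,10}
(((D ∪ (C ∪ B)) ∩ B) ∖ D) ∖ (D ∩ (C △ (B ∖ A))) = {3}
D' = {3,7,11,12}
C △ D' = {4,5,6,8,9,10}
D' △ (C △ D') = {3,4,5,6,7,8,9,10,11,12}
D ∩ (D' △ (C △ D')) = {4,5,6,8,9,10}
{3} and {4,5,6,8,9,10} share no elements.

Yes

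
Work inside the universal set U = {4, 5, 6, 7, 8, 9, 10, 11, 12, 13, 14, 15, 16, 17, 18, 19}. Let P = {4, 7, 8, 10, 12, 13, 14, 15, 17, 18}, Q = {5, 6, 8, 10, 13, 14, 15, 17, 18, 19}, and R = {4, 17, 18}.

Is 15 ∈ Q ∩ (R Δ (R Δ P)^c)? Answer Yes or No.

No

15 ∉ R and 15 ∈ P, so 15 ∈ R Δ P
15 ∉ (R Δ P)^c since 15 ∈ (R Δ P)
15 ∉ R and 15 ∉ (R Δ P)^c, so 15 ∉ R Δ (R Δ P)^c
15 ∈ Q and 15 ∉ (R Δ (R Δ P)^c), so 15 ∉ Q ∩ (R Δ (R Δ P)^c)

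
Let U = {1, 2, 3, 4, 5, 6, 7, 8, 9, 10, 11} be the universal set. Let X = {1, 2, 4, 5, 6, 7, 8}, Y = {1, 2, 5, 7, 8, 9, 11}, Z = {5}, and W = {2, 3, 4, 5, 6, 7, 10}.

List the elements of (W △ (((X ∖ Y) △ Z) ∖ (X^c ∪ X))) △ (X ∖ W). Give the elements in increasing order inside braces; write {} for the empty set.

X ∖ Y = {4, 6}
(X ∖ Y) △ Z = {4, 5, 6}
X^c = {3, 9, 10, 11}
X^c ∪ X = {1, 2, 3, 4, 5, 6, 7, 8, 9, 10, 11}
((X ∖ Y) △ Z) ∖ (X^c ∪ X) = {}
W △ (((X ∖ Y) △ Z) ∖ (X^c ∪ X)) = {2, 3, 4, 5, 6, 7, 10}
X ∖ W = {1, 8}
(W △ (((X ∖ Y) △ Z) ∖ (X^c ∪ X))) △ (X ∖ W) = {1, 2, 3, 4, 5, 6, 7, 8, 10}

{1, 2, 3, 4, 5, 6, 7, 8, 10}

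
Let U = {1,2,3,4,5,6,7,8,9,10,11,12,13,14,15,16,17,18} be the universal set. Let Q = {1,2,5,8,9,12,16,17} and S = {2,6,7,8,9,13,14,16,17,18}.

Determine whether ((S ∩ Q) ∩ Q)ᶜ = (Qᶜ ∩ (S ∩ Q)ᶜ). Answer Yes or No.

No

S ∩ Q = {2,8,9,16,17}
(S ∩ Q) ∩ Q = {2,8,9,16,17}
((S ∩ Q) ∩ Q)ᶜ = {1,3,4,5,6,7,10,11,12,13,14,15,18}
Qᶜ = {3,4,6,7,10,11,13,14,15,18}
(S ∩ Q)ᶜ = {1,3,4,5,6,7,10,11,12,13,14,15,18}
Qᶜ ∩ (S ∩ Q)ᶜ = {3,4,6,7,10,11,13,14,15,18}
1 ∈ ((S ∩ Q) ∩ Q)ᶜ but 1 ∉ Qᶜ ∩ (S ∩ Q)ᶜ, so they differ.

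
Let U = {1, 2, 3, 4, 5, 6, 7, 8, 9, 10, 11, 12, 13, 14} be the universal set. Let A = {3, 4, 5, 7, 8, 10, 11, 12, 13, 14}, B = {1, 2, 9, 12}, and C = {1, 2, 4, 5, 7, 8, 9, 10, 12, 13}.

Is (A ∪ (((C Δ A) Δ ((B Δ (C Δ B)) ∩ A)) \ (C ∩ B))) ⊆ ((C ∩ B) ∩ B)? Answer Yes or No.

C Δ A = {1, 2, 3, 9, 11, 14}
C Δ B = {4, 5, 7, 8, 10, 13}
B Δ (C Δ B) = {1, 2, 4, 5, 7, 8, 9, 10, 12, 13}
(B Δ (C Δ B)) ∩ A = {4, 5, 7, 8, 10, 12, 13}
(C Δ A) Δ ((B Δ (C Δ B)) ∩ A) = {1, 2, 3, 4, 5, 7, 8, 9, 10, 11, 12, 13, 14}
C ∩ B = {1, 2, 9, 12}
((C Δ A) Δ ((B Δ (C Δ B)) ∩ A)) \ (C ∩ B) = {3, 4, 5, 7, 8, 10, 11, 13, 14}
A ∪ (((C Δ A) Δ ((B Δ (C Δ B)) ∩ A)) \ (C ∩ B)) = {3, 4, 5, 7, 8, 10, 11, 12, 13, 14}
(C ∩ B) ∩ B = {1, 2, 9, 12}
3 ∈ A ∪ (((C Δ A) Δ ((B Δ (C Δ B)) ∩ A)) \ (C ∩ B)) but 3 ∉ (C ∩ B) ∩ B, so the inclusion fails.

No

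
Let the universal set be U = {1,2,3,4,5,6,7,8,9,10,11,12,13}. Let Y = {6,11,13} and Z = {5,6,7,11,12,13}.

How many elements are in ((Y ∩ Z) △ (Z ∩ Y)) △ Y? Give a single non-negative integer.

Y ∩ Z = {6,11,13}
Z ∩ Y = {6,11,13}
(Y ∩ Z) △ (Z ∩ Y) = {}
((Y ∩ Z) △ (Z ∩ Y)) △ Y = {6,11,13}
|((Y ∩ Z) △ (Z ∩ Y)) △ Y| = 3

3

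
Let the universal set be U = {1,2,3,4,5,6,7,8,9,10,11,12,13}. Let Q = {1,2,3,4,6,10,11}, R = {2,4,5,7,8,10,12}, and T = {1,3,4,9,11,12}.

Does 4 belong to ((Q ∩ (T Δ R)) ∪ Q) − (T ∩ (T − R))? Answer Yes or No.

4 ∈ T and 4 ∈ R, so 4 ∉ T Δ R
4 ∈ Q and 4 ∉ (T Δ R), so 4 ∉ Q ∩ (T Δ R)
4 ∉ (Q ∩ (T Δ R)) and 4 ∈ Q, so 4 ∈ (Q ∩ (T Δ R)) ∪ Q
4 ∈ T and 4 ∈ R, so 4 ∉ T − R
4 ∈ T and 4 ∉ (T − R), so 4 ∉ T ∩ (T − R)
4 ∈ ((Q ∩ (T Δ R)) ∪ Q) and 4 ∉ (T ∩ (T − R)), so 4 ∈ ((Q ∩ (T Δ R)) ∪ Q) − (T ∩ (T − R))

Yes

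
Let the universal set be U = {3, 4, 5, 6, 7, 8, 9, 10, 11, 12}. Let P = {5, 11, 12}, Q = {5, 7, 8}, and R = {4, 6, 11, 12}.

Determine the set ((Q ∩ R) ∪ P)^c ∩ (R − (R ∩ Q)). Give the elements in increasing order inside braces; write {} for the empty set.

{4, 6}

Q ∩ R = {}
(Q ∩ R) ∪ P = {5, 11, 12}
((Q ∩ R) ∪ P)^c = {3, 4, 6, 7, 8, 9, 10}
R ∩ Q = {}
R − (R ∩ Q) = {4, 6, 11, 12}
((Q ∩ R) ∪ P)^c ∩ (R − (R ∩ Q)) = {4, 6}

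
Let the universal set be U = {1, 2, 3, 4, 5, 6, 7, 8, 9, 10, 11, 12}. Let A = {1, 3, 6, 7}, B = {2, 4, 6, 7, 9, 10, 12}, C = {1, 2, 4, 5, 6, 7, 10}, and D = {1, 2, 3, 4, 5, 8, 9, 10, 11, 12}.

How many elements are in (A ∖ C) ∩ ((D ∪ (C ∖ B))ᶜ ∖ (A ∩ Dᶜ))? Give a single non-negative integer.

0

A ∖ C = {3}
C ∖ B = {1, 5}
D ∪ (C ∖ B) = {1, 2, 3, 4, 5, 8, 9, 10, 11, 12}
(D ∪ (C ∖ B))ᶜ = {6, 7}
Dᶜ = {6, 7}
A ∩ Dᶜ = {6, 7}
(D ∪ (C ∖ B))ᶜ ∖ (A ∩ Dᶜ) = {}
(A ∖ C) ∩ ((D ∪ (C ∖ B))ᶜ ∖ (A ∩ Dᶜ)) = {}
|(A ∖ C) ∩ ((D ∪ (C ∖ B))ᶜ ∖ (A ∩ Dᶜ))| = 0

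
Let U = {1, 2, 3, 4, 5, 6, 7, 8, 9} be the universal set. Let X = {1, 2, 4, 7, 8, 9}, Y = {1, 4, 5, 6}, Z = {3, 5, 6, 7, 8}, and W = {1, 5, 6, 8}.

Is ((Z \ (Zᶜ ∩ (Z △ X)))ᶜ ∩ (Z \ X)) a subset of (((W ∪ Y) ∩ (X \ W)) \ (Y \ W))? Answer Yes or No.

Zᶜ = {1, 2, 4, 9}
Z △ X = {1, 2, 3, 4, 5, 6, 9}
Zᶜ ∩ (Z △ X) = {1, 2, 4, 9}
Z \ (Zᶜ ∩ (Z △ X)) = {3, 5, 6, 7, 8}
(Z \ (Zᶜ ∩ (Z △ X)))ᶜ = {1, 2, 4, 9}
Z \ X = {3, 5, 6}
(Z \ (Zᶜ ∩ (Z △ X)))ᶜ ∩ (Z \ X) = {}
W ∪ Y = {1, 4, 5, 6, 8}
X \ W = {2, 4, 7, 9}
(W ∪ Y) ∩ (X \ W) = {4}
Y \ W = {4}
((W ∪ Y) ∩ (X \ W)) \ (Y \ W) = {}
Every element of {} is in {}, so (Z \ (Zᶜ ∩ (Z △ X)))ᶜ ∩ (Z \ X) ⊆ ((W ∪ Y) ∩ (X \ W)) \ (Y \ W).

Yes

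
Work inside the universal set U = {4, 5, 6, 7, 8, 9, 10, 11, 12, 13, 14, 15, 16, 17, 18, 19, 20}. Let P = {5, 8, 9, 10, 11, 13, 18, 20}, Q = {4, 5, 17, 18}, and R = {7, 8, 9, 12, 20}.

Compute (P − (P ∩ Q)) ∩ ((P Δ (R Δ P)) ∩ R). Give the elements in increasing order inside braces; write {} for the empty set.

P ∩ Q = {5, 18}
P − (P ∩ Q) = {8, 9, 10, 11, 13, 20}
R Δ P = {5, 7, 10, 11, 12, 13, 18}
P Δ (R Δ P) = {7, 8, 9, 12, 20}
(P Δ (R Δ P)) ∩ R = {7, 8, 9, 12, 20}
(P − (P ∩ Q)) ∩ ((P Δ (R Δ P)) ∩ R) = {8, 9, 20}

{8, 9, 20}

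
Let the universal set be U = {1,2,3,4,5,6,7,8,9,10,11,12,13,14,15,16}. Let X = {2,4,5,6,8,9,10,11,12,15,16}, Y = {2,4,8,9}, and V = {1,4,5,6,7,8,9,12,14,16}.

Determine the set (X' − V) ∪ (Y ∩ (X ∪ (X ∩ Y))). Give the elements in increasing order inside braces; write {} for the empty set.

X' = {1,3,7,13,14}
X' − V = {3,13}
X ∩ Y = {2,4,8,9}
X ∪ (X ∩ Y) = {2,4,5,6,8,9,10,11,12,15,16}
Y ∩ (X ∪ (X ∩ Y)) = {2,4,8,9}
(X' − V) ∪ (Y ∩ (X ∪ (X ∩ Y))) = {2,3,4,8,9,13}

{2,3,4,8,9,13}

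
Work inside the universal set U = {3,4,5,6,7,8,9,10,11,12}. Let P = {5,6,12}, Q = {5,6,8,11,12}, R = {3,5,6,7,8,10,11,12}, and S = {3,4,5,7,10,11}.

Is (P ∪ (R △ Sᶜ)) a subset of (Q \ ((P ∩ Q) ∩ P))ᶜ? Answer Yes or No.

No

Sᶜ = {6,8,9,12}
R △ Sᶜ = {3,5,7,9,10,11}
P ∪ (R △ Sᶜ) = {3,5,6,7,9,10,11,12}
P ∩ Q = {5,6,12}
(P ∩ Q) ∩ P = {5,6,12}
Q \ ((P ∩ Q) ∩ P) = {8,11}
(Q \ ((P ∩ Q) ∩ P))ᶜ = {3,4,5,6,7,9,10,12}
11 ∈ P ∪ (R △ Sᶜ) but 11 ∉ (Q \ ((P ∩ Q) ∩ P))ᶜ, so the inclusion fails.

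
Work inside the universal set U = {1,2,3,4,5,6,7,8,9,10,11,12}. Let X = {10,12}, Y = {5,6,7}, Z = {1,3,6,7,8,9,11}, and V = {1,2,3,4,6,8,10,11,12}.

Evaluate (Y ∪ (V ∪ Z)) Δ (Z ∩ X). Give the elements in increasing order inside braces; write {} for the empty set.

{1,2,3,4,5,6,7,8,9,10,11,12}

V ∪ Z = {1,2,3,4,6,7,8,9,10,11,12}
Y ∪ (V ∪ Z) = {1,2,3,4,5,6,7,8,9,10,11,12}
Z ∩ X = {}
(Y ∪ (V ∪ Z)) Δ (Z ∩ X) = {1,2,3,4,5,6,7,8,9,10,11,12}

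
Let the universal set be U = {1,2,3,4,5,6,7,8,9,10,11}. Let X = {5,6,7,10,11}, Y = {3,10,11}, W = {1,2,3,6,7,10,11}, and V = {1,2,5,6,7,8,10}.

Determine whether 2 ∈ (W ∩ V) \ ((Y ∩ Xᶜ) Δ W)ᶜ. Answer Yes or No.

Yes

2 ∈ W and 2 ∈ V, so 2 ∈ W ∩ V
2 ∉ X, so 2 ∈ Xᶜ
2 ∉ Y and 2 ∈ Xᶜ, so 2 ∉ Y ∩ Xᶜ
2 ∉ (Y ∩ Xᶜ) and 2 ∈ W, so 2 ∈ (Y ∩ Xᶜ) Δ W
2 ∉ ((Y ∩ Xᶜ) Δ W)ᶜ since 2 ∈ ((Y ∩ Xᶜ) Δ W)
2 ∈ (W ∩ V) and 2 ∉ ((Y ∩ Xᶜ) Δ W)ᶜ, so 2 ∈ (W ∩ V) \ ((Y ∩ Xᶜ) Δ W)ᶜ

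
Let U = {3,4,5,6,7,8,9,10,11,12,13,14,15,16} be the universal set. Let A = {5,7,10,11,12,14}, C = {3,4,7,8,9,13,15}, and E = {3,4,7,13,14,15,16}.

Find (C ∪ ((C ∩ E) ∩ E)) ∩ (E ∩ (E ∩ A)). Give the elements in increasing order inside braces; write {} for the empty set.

{7}

C ∩ E = {3,4,7,13,15}
(C ∩ E) ∩ E = {3,4,7,13,15}
C ∪ ((C ∩ E) ∩ E) = {3,4,7,8,9,13,15}
E ∩ A = {7,14}
E ∩ (E ∩ A) = {7,14}
(C ∪ ((C ∩ E) ∩ E)) ∩ (E ∩ (E ∩ A)) = {7}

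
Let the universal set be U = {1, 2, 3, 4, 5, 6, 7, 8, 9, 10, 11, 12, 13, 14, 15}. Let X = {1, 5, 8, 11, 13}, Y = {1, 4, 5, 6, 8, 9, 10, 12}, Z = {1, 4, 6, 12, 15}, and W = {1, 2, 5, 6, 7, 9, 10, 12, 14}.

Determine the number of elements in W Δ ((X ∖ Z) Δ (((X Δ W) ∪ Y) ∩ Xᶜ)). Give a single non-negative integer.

X ∖ Z = {5, 8, 11, 13}
X Δ W = {2, 6, 7, 8, 9, 10, 11, 12, 13, 14}
(X Δ W) ∪ Y = {1, 2, 4, 5, 6, 7, 8, 9, 10, 11, 12, 13, 14}
Xᶜ = {2, 3, 4, 6, 7, 9, 10, 12, 14, 15}
((X Δ W) ∪ Y) ∩ Xᶜ = {2, 4, 6, 7, 9, 10, 12, 14}
(X ∖ Z) Δ (((X Δ W) ∪ Y) ∩ Xᶜ) = {2, 4, 5, 6, 7, 8, 9, 10, 11, 12, 13, 14}
W Δ ((X ∖ Z) Δ (((X Δ W) ∪ Y) ∩ Xᶜ)) = {1, 4, 8, 11, 13}
|W Δ ((X ∖ Z) Δ (((X Δ W) ∪ Y) ∩ Xᶜ))| = 5

5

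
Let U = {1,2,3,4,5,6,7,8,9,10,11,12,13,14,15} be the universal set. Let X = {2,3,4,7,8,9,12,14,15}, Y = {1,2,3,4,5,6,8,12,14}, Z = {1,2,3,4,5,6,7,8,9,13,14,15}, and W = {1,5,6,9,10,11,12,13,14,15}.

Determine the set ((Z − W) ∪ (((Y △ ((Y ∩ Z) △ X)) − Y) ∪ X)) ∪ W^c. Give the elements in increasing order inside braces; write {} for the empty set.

Z − W = {2,3,4,7,8}
Y ∩ Z = {1,2,3,4,5,6,8,14}
(Y ∩ Z) △ X = {1,5,6,7,9,12,15}
Y △ ((Y ∩ Z) △ X) = {2,3,4,7,8,9,14,15}
(Y △ ((Y ∩ Z) △ X)) − Y = {7,9,15}
((Y △ ((Y ∩ Z) △ X)) − Y) ∪ X = {2,3,4,7,8,9,12,14,15}
(Z − W) ∪ (((Y △ ((Y ∩ Z) △ X)) − Y) ∪ X) = {2,3,4,7,8,9,12,14,15}
W^c = {2,3,4,7,8}
((Z − W) ∪ (((Y △ ((Y ∩ Z) △ X)) − Y) ∪ X)) ∪ W^c = {2,3,4,7,8,9,12,14,15}

{2,3,4,7,8,9,12,14,15}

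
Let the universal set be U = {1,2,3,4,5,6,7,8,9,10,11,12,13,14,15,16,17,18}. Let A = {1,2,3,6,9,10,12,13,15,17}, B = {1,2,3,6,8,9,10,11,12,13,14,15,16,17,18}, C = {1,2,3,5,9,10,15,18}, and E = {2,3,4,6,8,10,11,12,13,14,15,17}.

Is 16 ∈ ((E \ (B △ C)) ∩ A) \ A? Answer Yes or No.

16 ∈ B and 16 ∉ C, so 16 ∈ B △ C
16 ∉ E and 16 ∈ (B △ C), so 16 ∉ E \ (B △ C)
16 ∉ (E \ (B △ C)) and 16 ∉ A, so 16 ∉ (E \ (B △ C)) ∩ A
16 ∉ ((E \ (B △ C)) ∩ A) and 16 ∉ A, so 16 ∉ ((E \ (B △ C)) ∩ A) \ A

No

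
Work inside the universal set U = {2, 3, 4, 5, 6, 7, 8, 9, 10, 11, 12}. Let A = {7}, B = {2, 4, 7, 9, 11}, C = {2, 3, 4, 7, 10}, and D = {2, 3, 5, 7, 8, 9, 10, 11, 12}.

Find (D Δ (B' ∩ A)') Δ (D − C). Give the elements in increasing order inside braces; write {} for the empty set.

B' = {3, 5, 6, 8, 10, 12}
B' ∩ A = {}
(B' ∩ A)' = {2, 3, 4, 5, 6, 7, 8, 9, 10, 11, 12}
D Δ (B' ∩ A)' = {4, 6}
D − C = {5, 8, 9, 11, 12}
(D Δ (B' ∩ A)') Δ (D − C) = {4, 5, 6, 8, 9, 11, 12}

{4, 5, 6, 8, 9, 11, 12}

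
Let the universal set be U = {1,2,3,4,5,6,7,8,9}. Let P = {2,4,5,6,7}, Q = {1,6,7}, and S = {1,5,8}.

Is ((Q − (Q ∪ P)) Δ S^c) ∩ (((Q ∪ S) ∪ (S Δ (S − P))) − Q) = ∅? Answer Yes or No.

Q ∪ P = {1,2,4,5,6,7}
Q − (Q ∪ P) = {}
S^c = {2,3,4,6,7,9}
(Q − (Q ∪ P)) Δ S^c = {2,3,4,6,7,9}
Q ∪ S = {1,5,6,7,8}
S − P = {1,8}
S Δ (S − P) = {5}
(Q ∪ S) ∪ (S Δ (S − P)) = {1,5,6,7,8}
((Q ∪ S) ∪ (S Δ (S − P))) − Q = {5,8}
{2,3,4,6,7,9} and {5,8} share no elements.

Yes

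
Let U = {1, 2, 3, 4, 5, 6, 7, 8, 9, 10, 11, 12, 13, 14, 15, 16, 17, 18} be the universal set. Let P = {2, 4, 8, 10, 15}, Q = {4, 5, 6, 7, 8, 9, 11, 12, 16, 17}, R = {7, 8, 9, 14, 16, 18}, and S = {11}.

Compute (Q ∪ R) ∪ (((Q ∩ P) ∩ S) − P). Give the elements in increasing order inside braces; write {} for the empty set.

Q ∪ R = {4, 5, 6, 7, 8, 9, 11, 12, 14, 16, 17, 18}
Q ∩ P = {4, 8}
(Q ∩ P) ∩ S = {}
((Q ∩ P) ∩ S) − P = {}
(Q ∪ R) ∪ (((Q ∩ P) ∩ S) − P) = {4, 5, 6, 7, 8, 9, 11, 12, 14, 16, 17, 18}

{4, 5, 6, 7, 8, 9, 11, 12, 14, 16, 17, 18}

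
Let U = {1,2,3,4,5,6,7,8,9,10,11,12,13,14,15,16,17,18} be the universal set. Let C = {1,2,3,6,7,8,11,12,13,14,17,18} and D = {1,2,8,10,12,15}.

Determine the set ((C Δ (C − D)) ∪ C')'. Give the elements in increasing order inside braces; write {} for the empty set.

C − D = {3,6,7,11,13,14,17,18}
C Δ (C − D) = {1,2,8,12}
C' = {4,5,9,10,15,16}
(C Δ (C − D)) ∪ C' = {1,2,4,5,8,9,10,12,15,16}
((C Δ (C − D)) ∪ C')' = {3,6,7,11,13,14,17,18}

{3,6,7,11,13,14,17,18}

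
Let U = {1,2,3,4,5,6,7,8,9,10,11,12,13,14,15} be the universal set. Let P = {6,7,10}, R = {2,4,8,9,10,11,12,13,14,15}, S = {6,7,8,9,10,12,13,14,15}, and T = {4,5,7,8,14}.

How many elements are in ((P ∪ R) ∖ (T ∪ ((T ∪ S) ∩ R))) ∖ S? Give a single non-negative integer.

2

P ∪ R = {2,4,6,7,8,9,10,11,12,13,14,15}
T ∪ S = {4,5,6,7,8,9,10,12,13,14,15}
(T ∪ S) ∩ R = {4,8,9,10,12,13,14,15}
T ∪ ((T ∪ S) ∩ R) = {4,5,7,8,9,10,12,13,14,15}
(P ∪ R) ∖ (T ∪ ((T ∪ S) ∩ R)) = {2,6,11}
((P ∪ R) ∖ (T ∪ ((T ∪ S) ∩ R))) ∖ S = {2,11}
|((P ∪ R) ∖ (T ∪ ((T ∪ S) ∩ R))) ∖ S| = 2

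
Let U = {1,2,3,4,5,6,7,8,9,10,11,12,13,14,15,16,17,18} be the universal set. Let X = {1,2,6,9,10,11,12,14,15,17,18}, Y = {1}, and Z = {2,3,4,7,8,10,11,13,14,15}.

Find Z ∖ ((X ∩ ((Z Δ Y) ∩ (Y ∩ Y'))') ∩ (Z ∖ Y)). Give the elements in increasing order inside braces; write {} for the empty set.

Z Δ Y = {1,2,3,4,7,8,10,11,13,14,15}
Y' = {2,3,4,5,6,7,8,9,10,11,12,13,14,15,16,17,18}
Y ∩ Y' = {}
(Z Δ Y) ∩ (Y ∩ Y') = {}
((Z Δ Y) ∩ (Y ∩ Y'))' = {1,2,3,4,5,6,7,8,9,10,11,12,13,14,15,16,17,18}
X ∩ ((Z Δ Y) ∩ (Y ∩ Y'))' = {1,2,6,9,10,11,12,14,15,17,18}
Z ∖ Y = {2,3,4,7,8,10,11,13,14,15}
(X ∩ ((Z Δ Y) ∩ (Y ∩ Y'))') ∩ (Z ∖ Y) = {2,10,11,14,15}
Z ∖ ((X ∩ ((Z Δ Y) ∩ (Y ∩ Y'))') ∩ (Z ∖ Y)) = {3,4,7,8,13}

{3,4,7,8,13}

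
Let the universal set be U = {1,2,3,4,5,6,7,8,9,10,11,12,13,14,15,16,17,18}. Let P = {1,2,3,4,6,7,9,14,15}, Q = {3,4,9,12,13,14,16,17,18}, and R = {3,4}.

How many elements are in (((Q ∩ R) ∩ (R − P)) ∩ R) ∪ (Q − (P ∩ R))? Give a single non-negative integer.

7

Q ∩ R = {3,4}
R − P = {}
(Q ∩ R) ∩ (R − P) = {}
((Q ∩ R) ∩ (R − P)) ∩ R = {}
P ∩ R = {3,4}
Q − (P ∩ R) = {9,12,13,14,16,17,18}
(((Q ∩ R) ∩ (R − P)) ∩ R) ∪ (Q − (P ∩ R)) = {9,12,13,14,16,17,18}
|(((Q ∩ R) ∩ (R − P)) ∩ R) ∪ (Q − (P ∩ R))| = 7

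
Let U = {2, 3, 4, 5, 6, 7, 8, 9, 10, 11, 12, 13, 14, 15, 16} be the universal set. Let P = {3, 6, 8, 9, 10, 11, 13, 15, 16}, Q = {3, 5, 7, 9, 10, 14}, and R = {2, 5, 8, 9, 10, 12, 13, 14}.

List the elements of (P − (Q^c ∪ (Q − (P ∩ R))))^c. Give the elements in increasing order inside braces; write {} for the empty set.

{2, 3, 4, 5, 6, 7, 8, 11, 12, 13, 14, 15, 16}

Q^c = {2, 4, 6, 8, 11, 12, 13, 15, 16}
P ∩ R = {8, 9, 10, 13}
Q − (P ∩ R) = {3, 5, 7, 14}
Q^c ∪ (Q − (P ∩ R)) = {2, 3, 4, 5, 6, 7, 8, 11, 12, 13, 14, 15, 16}
P − (Q^c ∪ (Q − (P ∩ R))) = {9, 10}
(P − (Q^c ∪ (Q − (P ∩ R))))^c = {2, 3, 4, 5, 6, 7, 8, 11, 12, 13, 14, 15, 16}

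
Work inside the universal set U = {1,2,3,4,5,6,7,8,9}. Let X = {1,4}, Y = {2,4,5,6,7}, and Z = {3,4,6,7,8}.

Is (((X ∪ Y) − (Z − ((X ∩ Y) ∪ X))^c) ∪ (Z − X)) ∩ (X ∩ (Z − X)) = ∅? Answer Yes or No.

X ∪ Y = {1,2,4,5,6,7}
X ∩ Y = {4}
(X ∩ Y) ∪ X = {1,4}
Z − ((X ∩ Y) ∪ X) = {3,6,7,8}
(Z − ((X ∩ Y) ∪ X))^c = {1,2,4,5,9}
(X ∪ Y) − (Z − ((X ∩ Y) ∪ X))^c = {6,7}
Z − X = {3,6,7,8}
((X ∪ Y) − (Z − ((X ∩ Y) ∪ X))^c) ∪ (Z − X) = {3,6,7,8}
X ∩ (Z − X) = {}
{3,6,7,8} and {} share no elements.

Yes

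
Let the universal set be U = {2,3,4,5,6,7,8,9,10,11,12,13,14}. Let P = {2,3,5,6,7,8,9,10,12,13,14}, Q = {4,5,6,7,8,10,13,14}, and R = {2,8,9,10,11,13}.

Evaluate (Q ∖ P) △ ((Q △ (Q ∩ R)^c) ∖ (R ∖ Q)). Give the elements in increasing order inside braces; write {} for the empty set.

Q ∖ P = {4}
Q ∩ R = {8,10,13}
(Q ∩ R)^c = {2,3,4,5,6,7,9,11,12,14}
Q △ (Q ∩ R)^c = {2,3,8,9,10,11,12,13}
R ∖ Q = {2,9,11}
(Q △ (Q ∩ R)^c) ∖ (R ∖ Q) = {3,8,10,12,13}
(Q ∖ P) △ ((Q △ (Q ∩ R)^c) ∖ (R ∖ Q)) = {3,4,8,10,12,13}

{3,4,8,10,12,13}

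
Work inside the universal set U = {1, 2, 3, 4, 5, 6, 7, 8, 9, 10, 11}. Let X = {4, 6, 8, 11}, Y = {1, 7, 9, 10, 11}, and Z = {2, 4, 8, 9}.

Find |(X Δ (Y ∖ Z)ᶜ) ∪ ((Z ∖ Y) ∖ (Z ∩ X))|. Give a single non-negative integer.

5

Y ∖ Z = {1, 7, 10, 11}
(Y ∖ Z)ᶜ = {2, 3, 4, 5, 6, 8, 9}
X Δ (Y ∖ Z)ᶜ = {2, 3, 5, 9, 11}
Z ∖ Y = {2, 4, 8}
Z ∩ X = {4, 8}
(Z ∖ Y) ∖ (Z ∩ X) = {2}
(X Δ (Y ∖ Z)ᶜ) ∪ ((Z ∖ Y) ∖ (Z ∩ X)) = {2, 3, 5, 9, 11}
|(X Δ (Y ∖ Z)ᶜ) ∪ ((Z ∖ Y) ∖ (Z ∩ X))| = 5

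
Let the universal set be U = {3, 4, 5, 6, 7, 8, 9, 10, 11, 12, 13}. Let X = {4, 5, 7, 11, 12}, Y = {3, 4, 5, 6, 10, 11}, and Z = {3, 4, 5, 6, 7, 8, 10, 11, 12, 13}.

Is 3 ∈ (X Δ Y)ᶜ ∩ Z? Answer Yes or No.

3 ∉ X and 3 ∈ Y, so 3 ∈ X Δ Y
3 ∉ (X Δ Y)ᶜ since 3 ∈ (X Δ Y)
3 ∉ (X Δ Y)ᶜ and 3 ∈ Z, so 3 ∉ (X Δ Y)ᶜ ∩ Z

No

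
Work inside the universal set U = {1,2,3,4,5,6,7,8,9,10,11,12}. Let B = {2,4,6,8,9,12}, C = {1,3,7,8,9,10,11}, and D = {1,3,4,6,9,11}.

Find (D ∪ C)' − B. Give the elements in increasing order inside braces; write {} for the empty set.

D ∪ C = {1,3,4,6,7,8,9,10,11}
(D ∪ C)' = {2,5,12}
(D ∪ C)' − B = {5}

{5}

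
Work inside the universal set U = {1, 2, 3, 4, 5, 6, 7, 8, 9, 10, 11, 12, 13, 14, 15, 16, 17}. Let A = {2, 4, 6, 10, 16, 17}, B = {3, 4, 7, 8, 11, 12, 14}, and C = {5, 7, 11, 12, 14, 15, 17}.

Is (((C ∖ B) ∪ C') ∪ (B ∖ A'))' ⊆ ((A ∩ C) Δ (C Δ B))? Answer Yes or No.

No

C ∖ B = {5, 15, 17}
C' = {1, 2, 3, 4, 6, 8, 9, 10, 13, 16}
(C ∖ B) ∪ C' = {1, 2, 3, 4, 5, 6, 8, 9, 10, 13, 15, 16, 17}
A' = {1, 3, 5, 7, 8, 9, 11, 12, 13, 14, 15}
B ∖ A' = {4}
((C ∖ B) ∪ C') ∪ (B ∖ A') = {1, 2, 3, 4, 5, 6, 8, 9, 10, 13, 15, 16, 17}
(((C ∖ B) ∪ C') ∪ (B ∖ A'))' = {7, 11, 12, 14}
A ∩ C = {17}
C Δ B = {3, 4, 5, 8, 15, 17}
(A ∩ C) Δ (C Δ B) = {3, 4, 5, 8, 15}
7 ∈ (((C ∖ B) ∪ C') ∪ (B ∖ A'))' but 7 ∉ (A ∩ C) Δ (C Δ B), so the inclusion fails.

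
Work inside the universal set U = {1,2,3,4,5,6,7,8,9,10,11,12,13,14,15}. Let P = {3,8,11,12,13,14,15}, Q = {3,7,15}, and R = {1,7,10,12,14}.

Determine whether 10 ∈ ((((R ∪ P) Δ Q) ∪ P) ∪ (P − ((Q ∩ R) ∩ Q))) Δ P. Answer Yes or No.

Yes

10 ∈ R and 10 ∉ P, so 10 ∈ R ∪ P
10 ∈ (R ∪ P) and 10 ∉ Q, so 10 ∈ (R ∪ P) Δ Q
10 ∈ ((R ∪ P) Δ Q) and 10 ∉ P, so 10 ∈ ((R ∪ P) Δ Q) ∪ P
10 ∉ Q and 10 ∈ R, so 10 ∉ Q ∩ R
10 ∉ (Q ∩ R) and 10 ∉ Q, so 10 ∉ (Q ∩ R) ∩ Q
10 ∉ P and 10 ∉ ((Q ∩ R) ∩ Q), so 10 ∉ P − ((Q ∩ R) ∩ Q)
10 ∈ (((R ∪ P) Δ Q) ∪ P) and 10 ∉ (P − ((Q ∩ R) ∩ Q)), so 10 ∈ (((R ∪ P) Δ Q) ∪ P) ∪ (P − ((Q ∩ R) ∩ Q))
10 ∈ ((((R ∪ P) Δ Q) ∪ P) ∪ (P − ((Q ∩ R) ∩ Q))) and 10 ∉ P, so 10 ∈ ((((R ∪ P) Δ Q) ∪ P) ∪ (P − ((Q ∩ R) ∩ Q))) Δ P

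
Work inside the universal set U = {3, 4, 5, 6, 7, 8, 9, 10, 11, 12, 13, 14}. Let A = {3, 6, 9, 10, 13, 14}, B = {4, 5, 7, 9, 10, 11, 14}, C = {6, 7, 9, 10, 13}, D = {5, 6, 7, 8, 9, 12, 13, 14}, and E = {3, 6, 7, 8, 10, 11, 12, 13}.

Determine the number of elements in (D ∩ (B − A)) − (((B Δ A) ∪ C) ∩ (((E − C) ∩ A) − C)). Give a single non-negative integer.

B − A = {4, 5, 7, 11}
D ∩ (B − A) = {5, 7}
B Δ A = {3, 4, 5, 6, 7, 11, 13}
(B Δ A) ∪ C = {3, 4, 5, 6, 7, 9, 10, 11, 13}
E − C = {3, 8, 11, 12}
(E − C) ∩ A = {3}
((E − C) ∩ A) − C = {3}
((B Δ A) ∪ C) ∩ (((E − C) ∩ A) − C) = {3}
(D ∩ (B − A)) − (((B Δ A) ∪ C) ∩ (((E − C) ∩ A) − C)) = {5, 7}
|(D ∩ (B − A)) − (((B Δ A) ∪ C) ∩ (((E − C) ∩ A) − C))| = 2

2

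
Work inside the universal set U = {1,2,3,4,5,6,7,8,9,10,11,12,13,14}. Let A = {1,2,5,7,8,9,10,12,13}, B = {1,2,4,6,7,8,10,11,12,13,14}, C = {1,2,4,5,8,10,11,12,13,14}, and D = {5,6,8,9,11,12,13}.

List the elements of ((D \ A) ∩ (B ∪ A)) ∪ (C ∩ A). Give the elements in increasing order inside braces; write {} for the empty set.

{1,2,5,6,8,10,11,12,13}

D \ A = {6,11}
B ∪ A = {1,2,4,5,6,7,8,9,10,11,12,13,14}
(D \ A) ∩ (B ∪ A) = {6,11}
C ∩ A = {1,2,5,8,10,12,13}
((D \ A) ∩ (B ∪ A)) ∪ (C ∩ A) = {1,2,5,6,8,10,11,12,13}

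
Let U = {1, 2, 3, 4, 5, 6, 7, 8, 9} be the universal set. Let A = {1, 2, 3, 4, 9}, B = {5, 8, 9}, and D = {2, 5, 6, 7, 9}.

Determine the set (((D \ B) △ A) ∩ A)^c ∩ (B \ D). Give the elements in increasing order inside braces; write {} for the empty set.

D \ B = {2, 6, 7}
(D \ B) △ A = {1, 3, 4, 6, 7, 9}
((D \ B) △ A) ∩ A = {1, 3, 4, 9}
(((D \ B) △ A) ∩ A)^c = {2, 5, 6, 7, 8}
B \ D = {8}
(((D \ B) △ A) ∩ A)^c ∩ (B \ D) = {8}

{8}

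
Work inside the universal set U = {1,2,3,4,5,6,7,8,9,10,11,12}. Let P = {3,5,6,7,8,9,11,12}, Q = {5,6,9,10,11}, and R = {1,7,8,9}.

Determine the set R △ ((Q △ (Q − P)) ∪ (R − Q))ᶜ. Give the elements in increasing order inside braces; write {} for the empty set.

{1,2,3,4,7,8,9,10,12}

Q − P = {10}
Q △ (Q − P) = {5,6,9,11}
R − Q = {1,7,8}
(Q △ (Q − P)) ∪ (R − Q) = {1,5,6,7,8,9,11}
((Q △ (Q − P)) ∪ (R − Q))ᶜ = {2,3,4,10,12}
R △ ((Q △ (Q − P)) ∪ (R − Q))ᶜ = {1,2,3,4,7,8,9,10,12}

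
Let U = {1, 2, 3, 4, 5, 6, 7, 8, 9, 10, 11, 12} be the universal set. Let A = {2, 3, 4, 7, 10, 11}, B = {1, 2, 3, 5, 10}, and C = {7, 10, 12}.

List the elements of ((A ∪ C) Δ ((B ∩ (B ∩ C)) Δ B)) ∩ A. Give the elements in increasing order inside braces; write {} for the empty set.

{4, 7, 10, 11}

A ∪ C = {2, 3, 4, 7, 10, 11, 12}
B ∩ C = {10}
B ∩ (B ∩ C) = {10}
(B ∩ (B ∩ C)) Δ B = {1, 2, 3, 5}
(A ∪ C) Δ ((B ∩ (B ∩ C)) Δ B) = {1, 4, 5, 7, 10, 11, 12}
((A ∪ C) Δ ((B ∩ (B ∩ C)) Δ B)) ∩ A = {4, 7, 10, 11}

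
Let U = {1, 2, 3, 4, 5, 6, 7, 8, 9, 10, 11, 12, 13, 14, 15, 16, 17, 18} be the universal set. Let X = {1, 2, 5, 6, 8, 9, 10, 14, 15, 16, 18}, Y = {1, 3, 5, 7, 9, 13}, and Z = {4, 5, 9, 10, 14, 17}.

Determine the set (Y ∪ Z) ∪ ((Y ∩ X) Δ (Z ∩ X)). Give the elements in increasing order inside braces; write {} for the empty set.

Y ∪ Z = {1, 3, 4, 5, 7, 9, 10, 13, 14, 17}
Y ∩ X = {1, 5, 9}
Z ∩ X = {5, 9, 10, 14}
(Y ∩ X) Δ (Z ∩ X) = {1, 10, 14}
(Y ∪ Z) ∪ ((Y ∩ X) Δ (Z ∩ X)) = {1, 3, 4, 5, 7, 9, 10, 13, 14, 17}

{1, 3, 4, 5, 7, 9, 10, 13, 14, 17}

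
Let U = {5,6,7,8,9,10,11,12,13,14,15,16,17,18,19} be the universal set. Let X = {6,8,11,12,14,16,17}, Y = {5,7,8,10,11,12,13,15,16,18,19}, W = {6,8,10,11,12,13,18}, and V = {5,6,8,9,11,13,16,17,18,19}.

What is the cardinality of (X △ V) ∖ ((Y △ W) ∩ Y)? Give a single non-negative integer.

X △ V = {5,9,12,13,14,18,19}
Y △ W = {5,6,7,15,16,19}
(Y △ W) ∩ Y = {5,7,15,16,19}
(X △ V) ∖ ((Y △ W) ∩ Y) = {9,12,13,14,18}
|(X △ V) ∖ ((Y △ W) ∩ Y)| = 5

5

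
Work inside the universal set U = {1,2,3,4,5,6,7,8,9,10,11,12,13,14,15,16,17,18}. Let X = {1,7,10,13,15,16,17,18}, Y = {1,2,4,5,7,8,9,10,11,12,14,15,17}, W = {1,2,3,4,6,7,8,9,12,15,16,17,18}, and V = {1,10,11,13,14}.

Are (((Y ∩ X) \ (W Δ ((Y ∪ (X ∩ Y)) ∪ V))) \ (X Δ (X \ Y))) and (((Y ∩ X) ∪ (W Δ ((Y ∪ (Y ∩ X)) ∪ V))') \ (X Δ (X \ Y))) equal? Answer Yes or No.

Y ∩ X = {1,7,10,15,17}
X ∩ Y = {1,7,10,15,17}
Y ∪ (X ∩ Y) = {1,2,4,5,7,8,9,10,11,12,14,15,17}
(Y ∪ (X ∩ Y)) ∪ V = {1,2,4,5,7,8,9,10,11,12,13,14,15,17}
W Δ ((Y ∪ (X ∩ Y)) ∪ V) = {3,5,6,10,11,13,14,16,18}
(Y ∩ X) \ (W Δ ((Y ∪ (X ∩ Y)) ∪ V)) = {1,7,15,17}
X \ Y = {13,16,18}
X Δ (X \ Y) = {1,7,10,15,17}
((Y ∩ X) \ (W Δ ((Y ∪ (X ∩ Y)) ∪ V))) \ (X Δ (X \ Y)) = {}
Y ∪ (Y ∩ X) = {1,2,4,5,7,8,9,10,11,12,14,15,17}
(Y ∪ (Y ∩ X)) ∪ V = {1,2,4,5,7,8,9,10,11,12,13,14,15,17}
W Δ ((Y ∪ (Y ∩ X)) ∪ V) = {3,5,6,10,11,13,14,16,18}
(W Δ ((Y ∪ (Y ∩ X)) ∪ V))' = {1,2,4,7,8,9,12,15,17}
(Y ∩ X) ∪ (W Δ ((Y ∪ (Y ∩ X)) ∪ V))' = {1,2,4,7,8,9,10,12,15,17}
((Y ∩ X) ∪ (W Δ ((Y ∪ (Y ∩ X)) ∪ V))') \ (X Δ (X \ Y)) = {2,4,8,9,12}
2 ∈ ((Y ∩ X) ∪ (W Δ ((Y ∪ (Y ∩ X)) ∪ V))') \ (X Δ (X \ Y)) but 2 ∉ ((Y ∩ X) \ (W Δ ((Y ∪ (X ∩ Y)) ∪ V))) \ (X Δ (X \ Y)), so they differ.

No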